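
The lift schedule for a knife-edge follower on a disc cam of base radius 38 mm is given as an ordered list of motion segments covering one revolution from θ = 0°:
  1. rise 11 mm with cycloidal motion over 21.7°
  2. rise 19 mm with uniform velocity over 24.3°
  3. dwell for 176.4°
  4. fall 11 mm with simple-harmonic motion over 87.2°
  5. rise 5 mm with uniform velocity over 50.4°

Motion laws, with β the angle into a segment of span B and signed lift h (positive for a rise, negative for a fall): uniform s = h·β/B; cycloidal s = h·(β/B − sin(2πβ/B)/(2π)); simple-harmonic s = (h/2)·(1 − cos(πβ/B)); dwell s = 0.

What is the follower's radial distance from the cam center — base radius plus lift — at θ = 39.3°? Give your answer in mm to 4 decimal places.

seg 1 [0°–21.7°] cycloidal, h=11: full span → s += 11 → s = 11.0000
seg 2 [21.7°–46°] uniform, h=19: θ=39.3° here. β=17.6, B=24.3. 19·17.6/24.3 = 13.7613 → s = 24.7613
radial distance = base radius + s = 38 + 24.7613 = 62.7613

62.7613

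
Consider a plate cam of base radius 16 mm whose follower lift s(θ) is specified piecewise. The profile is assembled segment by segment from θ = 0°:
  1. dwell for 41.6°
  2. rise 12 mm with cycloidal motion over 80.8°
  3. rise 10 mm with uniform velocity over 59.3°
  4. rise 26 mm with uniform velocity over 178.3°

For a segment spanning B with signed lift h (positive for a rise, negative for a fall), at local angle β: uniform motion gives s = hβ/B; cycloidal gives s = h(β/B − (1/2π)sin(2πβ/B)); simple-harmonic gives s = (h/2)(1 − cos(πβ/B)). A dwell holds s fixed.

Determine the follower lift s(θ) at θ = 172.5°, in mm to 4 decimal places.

seg 1 [0°–41.6°] dwell: s stays 0.0000
seg 2 [41.6°–122.4°] cycloidal, h=12: full span → s += 12 → s = 12.0000
seg 3 [122.4°–181.7°] uniform, h=10: θ=172.5° here. β=50.1, B=59.3. 10·50.1/59.3 = 8.4486 → s = 20.4486

20.4486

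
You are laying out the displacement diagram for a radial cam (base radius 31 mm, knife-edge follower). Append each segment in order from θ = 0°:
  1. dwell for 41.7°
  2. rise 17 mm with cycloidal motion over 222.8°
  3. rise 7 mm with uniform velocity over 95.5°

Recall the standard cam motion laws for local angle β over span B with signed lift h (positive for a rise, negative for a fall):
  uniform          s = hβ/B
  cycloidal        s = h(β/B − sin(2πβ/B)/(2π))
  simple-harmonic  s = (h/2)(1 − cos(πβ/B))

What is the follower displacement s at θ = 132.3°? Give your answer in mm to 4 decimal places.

seg 1 [0°–41.7°] dwell: s stays 0.0000
seg 2 [41.7°–264.5°] cycloidal, h=17: θ=132.3° here. β=90.6, B=222.8. 17·(0.4066 − sin(2π·0.4066)/(2π)) = 5.4153 → s = 5.4153

5.4153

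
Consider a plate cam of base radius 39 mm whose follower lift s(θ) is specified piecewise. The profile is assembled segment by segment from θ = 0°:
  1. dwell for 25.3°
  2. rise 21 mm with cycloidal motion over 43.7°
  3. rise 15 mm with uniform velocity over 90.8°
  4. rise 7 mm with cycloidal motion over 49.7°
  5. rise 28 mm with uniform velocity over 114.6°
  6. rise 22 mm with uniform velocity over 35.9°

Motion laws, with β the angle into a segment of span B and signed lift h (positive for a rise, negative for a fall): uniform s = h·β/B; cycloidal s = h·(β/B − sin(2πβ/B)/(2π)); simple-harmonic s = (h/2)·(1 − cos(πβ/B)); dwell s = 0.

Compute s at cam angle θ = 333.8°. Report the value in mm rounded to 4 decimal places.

seg 1 [0°–25.3°] dwell: s stays 0.0000
seg 2 [25.3°–69°] cycloidal, h=21: full span → s += 21 → s = 21.0000
seg 3 [69°–159.8°] uniform, h=15: full span → s += 15 → s = 36.0000
seg 4 [159.8°–209.5°] cycloidal, h=7: full span → s += 7 → s = 43.0000
seg 5 [209.5°–324.1°] uniform, h=28: full span → s += 28 → s = 71.0000
seg 6 [324.1°–360°] uniform, h=22: θ=333.8° here. β=9.7, B=35.9. 22·9.7/35.9 = 5.9443 → s = 76.9443

76.9443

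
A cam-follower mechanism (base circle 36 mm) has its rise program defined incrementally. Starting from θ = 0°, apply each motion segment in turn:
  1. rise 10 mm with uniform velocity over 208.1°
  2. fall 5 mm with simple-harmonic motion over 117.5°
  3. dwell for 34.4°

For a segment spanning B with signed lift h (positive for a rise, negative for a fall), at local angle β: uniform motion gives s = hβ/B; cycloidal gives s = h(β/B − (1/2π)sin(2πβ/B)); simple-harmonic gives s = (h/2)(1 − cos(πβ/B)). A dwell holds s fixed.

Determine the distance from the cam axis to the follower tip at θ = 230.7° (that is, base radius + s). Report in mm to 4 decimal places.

seg 1 [0°–208.1°] uniform, h=10: full span → s += 10 → s = 10.0000
seg 2 [208.1°–325.6°] simple-harmonic, h=-5: θ=230.7° here. β=22.6, B=117.5. -5/2·(1 − cos(π·0.1923)) = -0.4427 → s = 9.5573
radial distance = base radius + s = 36 + 9.5573 = 45.5573

45.5573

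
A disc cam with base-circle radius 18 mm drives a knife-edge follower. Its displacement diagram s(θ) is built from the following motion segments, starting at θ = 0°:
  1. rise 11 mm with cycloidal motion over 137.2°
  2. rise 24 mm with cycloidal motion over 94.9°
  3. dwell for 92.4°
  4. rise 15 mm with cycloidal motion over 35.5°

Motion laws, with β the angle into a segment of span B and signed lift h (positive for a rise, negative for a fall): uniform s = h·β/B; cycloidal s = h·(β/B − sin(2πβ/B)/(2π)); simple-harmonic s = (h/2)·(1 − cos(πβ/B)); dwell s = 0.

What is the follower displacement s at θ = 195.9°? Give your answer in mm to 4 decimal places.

seg 1 [0°–137.2°] cycloidal, h=11: full span → s += 11 → s = 11.0000
seg 2 [137.2°–232.1°] cycloidal, h=24: θ=195.9° here. β=58.7, B=94.9. 24·(0.6185 − sin(2π·0.6185)/(2π)) = 17.4343 → s = 28.4343

28.4343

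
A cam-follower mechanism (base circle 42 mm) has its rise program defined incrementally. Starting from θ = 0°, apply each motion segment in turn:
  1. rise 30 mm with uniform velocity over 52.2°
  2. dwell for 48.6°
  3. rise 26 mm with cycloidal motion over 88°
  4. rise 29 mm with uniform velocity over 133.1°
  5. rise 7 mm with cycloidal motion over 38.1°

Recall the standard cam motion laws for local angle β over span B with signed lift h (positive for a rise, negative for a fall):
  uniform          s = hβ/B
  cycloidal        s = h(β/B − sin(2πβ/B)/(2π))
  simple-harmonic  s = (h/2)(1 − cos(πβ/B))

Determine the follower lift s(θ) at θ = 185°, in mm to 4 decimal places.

seg 1 [0°–52.2°] uniform, h=30: full span → s += 30 → s = 30.0000
seg 2 [52.2°–100.8°] dwell: s stays 30.0000
seg 3 [100.8°–188.8°] cycloidal, h=26: θ=185° here. β=84.2, B=88. 26·(0.9568 − sin(2π·0.9568)/(2π)) = 25.9863 → s = 55.9863

55.9863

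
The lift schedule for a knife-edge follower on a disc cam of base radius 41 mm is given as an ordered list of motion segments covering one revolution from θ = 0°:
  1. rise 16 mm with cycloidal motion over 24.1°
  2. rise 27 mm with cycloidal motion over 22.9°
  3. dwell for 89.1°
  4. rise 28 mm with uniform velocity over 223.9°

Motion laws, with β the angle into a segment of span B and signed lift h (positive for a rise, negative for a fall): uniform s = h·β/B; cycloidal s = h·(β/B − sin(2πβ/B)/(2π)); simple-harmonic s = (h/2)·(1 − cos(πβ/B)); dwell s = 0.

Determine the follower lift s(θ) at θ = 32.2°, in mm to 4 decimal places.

seg 1 [0°–24.1°] cycloidal, h=16: full span → s += 16 → s = 16.0000
seg 2 [24.1°–47°] cycloidal, h=27: θ=32.2° here. β=8.1, B=22.9. 27·(0.3537 − sin(2π·0.3537)/(2π)) = 6.1336 → s = 22.1336

22.1336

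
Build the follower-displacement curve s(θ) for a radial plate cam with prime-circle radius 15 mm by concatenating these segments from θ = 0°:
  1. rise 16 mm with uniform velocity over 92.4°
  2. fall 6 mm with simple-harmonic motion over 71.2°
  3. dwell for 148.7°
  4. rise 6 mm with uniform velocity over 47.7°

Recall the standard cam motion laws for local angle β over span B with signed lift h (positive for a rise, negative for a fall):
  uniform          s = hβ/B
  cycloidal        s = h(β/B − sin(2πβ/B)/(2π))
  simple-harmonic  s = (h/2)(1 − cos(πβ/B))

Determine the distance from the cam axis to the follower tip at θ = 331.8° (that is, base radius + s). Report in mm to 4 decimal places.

seg 1 [0°–92.4°] uniform, h=16: full span → s += 16 → s = 16.0000
seg 2 [92.4°–163.6°] simple-harmonic, h=-6: full span → s += -6 → s = 10.0000
seg 3 [163.6°–312.3°] dwell: s stays 10.0000
seg 4 [312.3°–360°] uniform, h=6: θ=331.8° here. β=19.5, B=47.7. 6·19.5/47.7 = 2.4528 → s = 12.4528
radial distance = base radius + s = 15 + 12.4528 = 27.4528

27.4528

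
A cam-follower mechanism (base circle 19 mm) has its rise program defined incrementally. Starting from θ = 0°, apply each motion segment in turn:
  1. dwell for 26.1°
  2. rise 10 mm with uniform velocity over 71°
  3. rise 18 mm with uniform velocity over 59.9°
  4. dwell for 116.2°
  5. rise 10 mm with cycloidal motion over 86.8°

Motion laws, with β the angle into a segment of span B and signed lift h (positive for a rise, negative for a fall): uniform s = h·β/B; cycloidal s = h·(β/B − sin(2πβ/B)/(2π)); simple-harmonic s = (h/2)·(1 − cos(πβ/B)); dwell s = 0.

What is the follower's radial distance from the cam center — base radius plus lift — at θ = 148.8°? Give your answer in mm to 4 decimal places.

seg 1 [0°–26.1°] dwell: s stays 0.0000
seg 2 [26.1°–97.1°] uniform, h=10: full span → s += 10 → s = 10.0000
seg 3 [97.1°–157°] uniform, h=18: θ=148.8° here. β=51.7, B=59.9. 18·51.7/59.9 = 15.5359 → s = 25.5359
radial distance = base radius + s = 19 + 25.5359 = 44.5359

44.5359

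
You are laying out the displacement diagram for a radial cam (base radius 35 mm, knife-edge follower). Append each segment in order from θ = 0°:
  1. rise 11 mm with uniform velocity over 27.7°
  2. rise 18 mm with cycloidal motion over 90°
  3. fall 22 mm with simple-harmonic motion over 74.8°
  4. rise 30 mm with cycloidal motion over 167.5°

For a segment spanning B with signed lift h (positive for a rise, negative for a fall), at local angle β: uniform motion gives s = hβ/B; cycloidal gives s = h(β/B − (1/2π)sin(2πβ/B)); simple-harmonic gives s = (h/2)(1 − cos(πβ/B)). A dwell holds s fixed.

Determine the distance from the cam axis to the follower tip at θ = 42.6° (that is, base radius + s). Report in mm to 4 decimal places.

seg 1 [0°–27.7°] uniform, h=11: full span → s += 11 → s = 11.0000
seg 2 [27.7°–117.7°] cycloidal, h=18: θ=42.6° here. β=14.9, B=90. 18·(0.1656 − sin(2π·0.1656)/(2π)) = 0.5091 → s = 11.5091
radial distance = base radius + s = 35 + 11.5091 = 46.5091

46.5091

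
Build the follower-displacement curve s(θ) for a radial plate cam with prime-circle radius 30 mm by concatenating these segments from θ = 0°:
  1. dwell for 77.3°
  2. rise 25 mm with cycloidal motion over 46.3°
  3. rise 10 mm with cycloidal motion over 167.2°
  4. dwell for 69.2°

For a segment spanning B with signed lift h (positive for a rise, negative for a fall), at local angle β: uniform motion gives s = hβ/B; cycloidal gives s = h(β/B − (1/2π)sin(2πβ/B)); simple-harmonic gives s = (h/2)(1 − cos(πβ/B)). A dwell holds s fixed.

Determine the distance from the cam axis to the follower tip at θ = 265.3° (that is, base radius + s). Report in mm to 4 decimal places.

seg 1 [0°–77.3°] dwell: s stays 0.0000
seg 2 [77.3°–123.6°] cycloidal, h=25: full span → s += 25 → s = 25.0000
seg 3 [123.6°–290.8°] cycloidal, h=10: θ=265.3° here. β=141.7, B=167.2. 10·(0.8475 − sin(2π·0.8475)/(2π)) = 9.7771 → s = 34.7771
radial distance = base radius + s = 30 + 34.7771 = 64.7771

64.7771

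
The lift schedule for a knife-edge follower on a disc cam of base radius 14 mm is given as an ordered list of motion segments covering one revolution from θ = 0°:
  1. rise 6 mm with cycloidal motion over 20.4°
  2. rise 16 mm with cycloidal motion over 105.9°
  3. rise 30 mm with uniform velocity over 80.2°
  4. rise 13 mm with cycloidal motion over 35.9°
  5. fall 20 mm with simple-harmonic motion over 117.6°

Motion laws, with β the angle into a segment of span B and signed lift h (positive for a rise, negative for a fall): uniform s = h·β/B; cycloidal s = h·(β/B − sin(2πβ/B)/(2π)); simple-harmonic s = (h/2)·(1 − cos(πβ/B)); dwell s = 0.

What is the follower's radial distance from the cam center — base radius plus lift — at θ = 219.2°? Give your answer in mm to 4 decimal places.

seg 1 [0°–20.4°] cycloidal, h=6: full span → s += 6 → s = 6.0000
seg 2 [20.4°–126.3°] cycloidal, h=16: full span → s += 16 → s = 22.0000
seg 3 [126.3°–206.5°] uniform, h=30: full span → s += 30 → s = 52.0000
seg 4 [206.5°–242.4°] cycloidal, h=13: θ=219.2° here. β=12.7, B=35.9. 13·(0.3538 − sin(2π·0.3538)/(2π)) = 2.9542 → s = 54.9542
radial distance = base radius + s = 14 + 54.9542 = 68.9542

68.9542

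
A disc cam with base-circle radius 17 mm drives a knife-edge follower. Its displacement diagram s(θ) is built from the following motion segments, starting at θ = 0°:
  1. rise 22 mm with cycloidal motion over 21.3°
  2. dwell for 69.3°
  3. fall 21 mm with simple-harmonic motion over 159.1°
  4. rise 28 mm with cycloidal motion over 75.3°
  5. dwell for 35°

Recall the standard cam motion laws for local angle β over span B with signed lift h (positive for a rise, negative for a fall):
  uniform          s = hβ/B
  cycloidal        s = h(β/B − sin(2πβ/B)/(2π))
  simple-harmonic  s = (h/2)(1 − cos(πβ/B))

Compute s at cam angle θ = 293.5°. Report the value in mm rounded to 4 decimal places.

seg 1 [0°–21.3°] cycloidal, h=22: full span → s += 22 → s = 22.0000
seg 2 [21.3°–90.6°] dwell: s stays 22.0000
seg 3 [90.6°–249.7°] simple-harmonic, h=-21: full span → s += -21 → s = 1.0000
seg 4 [249.7°–325°] cycloidal, h=28: θ=293.5° here. β=43.8, B=75.3. 28·(0.5817 − sin(2π·0.5817)/(2π)) = 18.4746 → s = 19.4746

19.4746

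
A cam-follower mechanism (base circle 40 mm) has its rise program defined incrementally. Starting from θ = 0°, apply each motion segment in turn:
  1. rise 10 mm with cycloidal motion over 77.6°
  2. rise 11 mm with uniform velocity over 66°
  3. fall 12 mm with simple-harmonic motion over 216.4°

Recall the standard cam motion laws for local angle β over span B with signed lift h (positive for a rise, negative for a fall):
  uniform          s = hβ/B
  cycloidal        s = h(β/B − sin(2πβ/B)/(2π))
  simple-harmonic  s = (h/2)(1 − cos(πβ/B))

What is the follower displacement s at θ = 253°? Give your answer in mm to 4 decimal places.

seg 1 [0°–77.6°] cycloidal, h=10: full span → s += 10 → s = 10.0000
seg 2 [77.6°–143.6°] uniform, h=11: full span → s += 11 → s = 21.0000
seg 3 [143.6°–360°] simple-harmonic, h=-12: θ=253° here. β=109.4, B=216.4. -12/2·(1 − cos(π·0.5055)) = -6.1045 → s = 14.8955

14.8955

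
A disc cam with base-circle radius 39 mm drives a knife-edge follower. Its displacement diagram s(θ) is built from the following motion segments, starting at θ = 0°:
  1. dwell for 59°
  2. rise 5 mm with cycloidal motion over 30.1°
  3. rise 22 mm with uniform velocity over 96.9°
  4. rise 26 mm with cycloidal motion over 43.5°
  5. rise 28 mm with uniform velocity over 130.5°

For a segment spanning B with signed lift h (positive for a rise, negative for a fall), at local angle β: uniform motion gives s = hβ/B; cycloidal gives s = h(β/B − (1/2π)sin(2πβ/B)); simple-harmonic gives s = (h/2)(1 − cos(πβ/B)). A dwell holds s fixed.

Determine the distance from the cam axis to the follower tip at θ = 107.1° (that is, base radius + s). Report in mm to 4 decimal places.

seg 1 [0°–59°] dwell: s stays 0.0000
seg 2 [59°–89.1°] cycloidal, h=5: full span → s += 5 → s = 5.0000
seg 3 [89.1°–186°] uniform, h=22: θ=107.1° here. β=18, B=96.9. 22·18/96.9 = 4.0867 → s = 9.0867
radial distance = base radius + s = 39 + 9.0867 = 48.0867

48.0867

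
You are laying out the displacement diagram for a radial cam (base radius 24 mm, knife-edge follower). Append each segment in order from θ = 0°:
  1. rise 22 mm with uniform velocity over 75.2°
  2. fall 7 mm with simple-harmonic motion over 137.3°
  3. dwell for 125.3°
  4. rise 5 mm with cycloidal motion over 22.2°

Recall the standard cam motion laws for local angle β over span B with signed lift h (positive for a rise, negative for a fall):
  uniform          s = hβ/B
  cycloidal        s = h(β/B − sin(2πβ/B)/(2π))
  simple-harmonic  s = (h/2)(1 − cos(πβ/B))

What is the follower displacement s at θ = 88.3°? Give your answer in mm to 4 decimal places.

seg 1 [0°–75.2°] uniform, h=22: full span → s += 22 → s = 22.0000
seg 2 [75.2°–212.5°] simple-harmonic, h=-7: θ=88.3° here. β=13.1, B=137.3. -7/2·(1 − cos(π·0.0954)) = -0.1561 → s = 21.8439

21.8439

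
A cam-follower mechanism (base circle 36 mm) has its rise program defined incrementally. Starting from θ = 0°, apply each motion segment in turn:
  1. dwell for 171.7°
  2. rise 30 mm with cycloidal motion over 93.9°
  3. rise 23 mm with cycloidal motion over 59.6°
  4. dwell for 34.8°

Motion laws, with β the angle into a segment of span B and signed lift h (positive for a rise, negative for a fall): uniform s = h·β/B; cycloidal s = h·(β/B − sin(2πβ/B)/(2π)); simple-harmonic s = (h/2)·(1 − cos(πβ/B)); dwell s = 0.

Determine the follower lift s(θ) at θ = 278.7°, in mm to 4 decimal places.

seg 1 [0°–171.7°] dwell: s stays 0.0000
seg 2 [171.7°–265.6°] cycloidal, h=30: full span → s += 30 → s = 30.0000
seg 3 [265.6°–325.2°] cycloidal, h=23: θ=278.7° here. β=13.1, B=59.6. 23·(0.2198 − sin(2π·0.2198)/(2π)) = 1.4605 → s = 31.4605

31.4605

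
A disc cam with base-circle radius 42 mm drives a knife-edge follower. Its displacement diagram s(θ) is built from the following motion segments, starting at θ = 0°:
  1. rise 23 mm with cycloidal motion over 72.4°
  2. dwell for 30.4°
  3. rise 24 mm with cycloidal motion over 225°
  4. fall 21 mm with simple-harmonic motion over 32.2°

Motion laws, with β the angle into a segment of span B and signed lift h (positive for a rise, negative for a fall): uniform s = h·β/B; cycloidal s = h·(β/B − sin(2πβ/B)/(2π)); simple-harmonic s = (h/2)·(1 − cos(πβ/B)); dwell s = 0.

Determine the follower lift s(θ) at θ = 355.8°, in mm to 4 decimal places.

seg 1 [0°–72.4°] cycloidal, h=23: full span → s += 23 → s = 23.0000
seg 2 [72.4°–102.8°] dwell: s stays 23.0000
seg 3 [102.8°–327.8°] cycloidal, h=24: full span → s += 24 → s = 47.0000
seg 4 [327.8°–360°] simple-harmonic, h=-21: θ=355.8° here. β=28, B=32.2. -21/2·(1 − cos(π·0.8696)) = -20.1307 → s = 26.8693

26.8693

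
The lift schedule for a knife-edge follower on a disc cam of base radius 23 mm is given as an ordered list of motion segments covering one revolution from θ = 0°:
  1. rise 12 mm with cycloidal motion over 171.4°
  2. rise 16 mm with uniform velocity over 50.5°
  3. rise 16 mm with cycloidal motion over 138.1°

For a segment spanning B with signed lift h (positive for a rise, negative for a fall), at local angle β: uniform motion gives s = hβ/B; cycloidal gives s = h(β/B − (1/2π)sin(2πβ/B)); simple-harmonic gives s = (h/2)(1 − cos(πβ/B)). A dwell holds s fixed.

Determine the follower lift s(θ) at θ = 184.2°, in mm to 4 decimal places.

seg 1 [0°–171.4°] cycloidal, h=12: full span → s += 12 → s = 12.0000
seg 2 [171.4°–221.9°] uniform, h=16: θ=184.2° here. β=12.8, B=50.5. 16·12.8/50.5 = 4.0554 → s = 16.0554

16.0554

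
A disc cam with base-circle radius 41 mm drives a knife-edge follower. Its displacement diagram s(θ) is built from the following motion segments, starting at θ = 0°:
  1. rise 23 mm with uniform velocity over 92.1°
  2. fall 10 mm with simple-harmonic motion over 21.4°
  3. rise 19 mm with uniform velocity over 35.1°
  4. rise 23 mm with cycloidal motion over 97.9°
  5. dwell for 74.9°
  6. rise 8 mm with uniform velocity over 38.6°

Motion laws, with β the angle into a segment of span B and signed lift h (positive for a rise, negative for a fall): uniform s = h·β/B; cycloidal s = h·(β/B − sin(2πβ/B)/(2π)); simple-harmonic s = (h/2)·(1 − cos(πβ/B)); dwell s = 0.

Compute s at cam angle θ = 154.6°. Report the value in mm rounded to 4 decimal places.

seg 1 [0°–92.1°] uniform, h=23: full span → s += 23 → s = 23.0000
seg 2 [92.1°–113.5°] simple-harmonic, h=-10: full span → s += -10 → s = 13.0000
seg 3 [113.5°–148.6°] uniform, h=19: full span → s += 19 → s = 32.0000
seg 4 [148.6°–246.5°] cycloidal, h=23: θ=154.6° here. β=6, B=97.9. 23·(0.0613 − sin(2π·0.0613)/(2π)) = 0.0346 → s = 32.0346

32.0346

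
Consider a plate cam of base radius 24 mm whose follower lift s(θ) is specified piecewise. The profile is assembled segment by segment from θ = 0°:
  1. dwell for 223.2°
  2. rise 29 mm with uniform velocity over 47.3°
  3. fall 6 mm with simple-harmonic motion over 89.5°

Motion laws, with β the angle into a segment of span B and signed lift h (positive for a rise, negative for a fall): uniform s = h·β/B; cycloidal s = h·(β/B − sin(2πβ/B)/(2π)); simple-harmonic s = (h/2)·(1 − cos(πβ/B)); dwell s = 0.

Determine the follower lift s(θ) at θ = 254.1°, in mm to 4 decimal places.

seg 1 [0°–223.2°] dwell: s stays 0.0000
seg 2 [223.2°–270.5°] uniform, h=29: θ=254.1° here. β=30.9, B=47.3. 29·30.9/47.3 = 18.9450 → s = 18.9450

18.9450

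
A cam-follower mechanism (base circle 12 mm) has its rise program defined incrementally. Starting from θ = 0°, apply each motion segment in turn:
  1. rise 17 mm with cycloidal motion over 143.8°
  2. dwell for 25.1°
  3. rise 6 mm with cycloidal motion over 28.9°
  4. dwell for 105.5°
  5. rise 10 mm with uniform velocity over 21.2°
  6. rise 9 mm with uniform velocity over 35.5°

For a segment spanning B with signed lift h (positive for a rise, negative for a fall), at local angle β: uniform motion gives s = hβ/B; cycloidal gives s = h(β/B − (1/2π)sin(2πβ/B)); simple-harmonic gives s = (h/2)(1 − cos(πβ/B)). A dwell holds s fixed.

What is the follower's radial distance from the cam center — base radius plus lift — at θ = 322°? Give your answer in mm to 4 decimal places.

seg 1 [0°–143.8°] cycloidal, h=17: full span → s += 17 → s = 17.0000
seg 2 [143.8°–168.9°] dwell: s stays 17.0000
seg 3 [168.9°–197.8°] cycloidal, h=6: full span → s += 6 → s = 23.0000
seg 4 [197.8°–303.3°] dwell: s stays 23.0000
seg 5 [303.3°–324.5°] uniform, h=10: θ=322° here. β=18.7, B=21.2. 10·18.7/21.2 = 8.8208 → s = 31.8208
radial distance = base radius + s = 12 + 31.8208 = 43.8208

43.8208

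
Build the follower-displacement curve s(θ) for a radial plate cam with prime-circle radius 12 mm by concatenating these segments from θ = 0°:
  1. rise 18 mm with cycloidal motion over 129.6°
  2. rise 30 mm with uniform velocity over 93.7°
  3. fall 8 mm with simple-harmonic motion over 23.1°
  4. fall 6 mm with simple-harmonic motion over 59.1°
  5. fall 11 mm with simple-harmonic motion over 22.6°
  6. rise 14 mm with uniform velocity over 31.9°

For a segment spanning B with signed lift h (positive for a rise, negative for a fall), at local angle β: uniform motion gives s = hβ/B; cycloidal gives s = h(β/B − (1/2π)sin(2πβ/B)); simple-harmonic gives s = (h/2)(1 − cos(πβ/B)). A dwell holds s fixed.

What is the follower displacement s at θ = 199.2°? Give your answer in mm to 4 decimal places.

seg 1 [0°–129.6°] cycloidal, h=18: full span → s += 18 → s = 18.0000
seg 2 [129.6°–223.3°] uniform, h=30: θ=199.2° here. β=69.6, B=93.7. 30·69.6/93.7 = 22.2839 → s = 40.2839

40.2839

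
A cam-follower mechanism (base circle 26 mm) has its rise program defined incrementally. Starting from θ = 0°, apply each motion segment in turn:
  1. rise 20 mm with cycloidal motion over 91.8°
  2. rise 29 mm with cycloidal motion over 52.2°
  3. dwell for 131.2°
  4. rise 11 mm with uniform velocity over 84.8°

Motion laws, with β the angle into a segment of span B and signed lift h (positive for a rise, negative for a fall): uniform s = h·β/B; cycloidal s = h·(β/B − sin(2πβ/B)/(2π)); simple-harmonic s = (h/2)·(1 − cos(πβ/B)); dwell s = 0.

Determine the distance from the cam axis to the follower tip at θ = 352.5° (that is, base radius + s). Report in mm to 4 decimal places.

seg 1 [0°–91.8°] cycloidal, h=20: full span → s += 20 → s = 20.0000
seg 2 [91.8°–144°] cycloidal, h=29: full span → s += 29 → s = 49.0000
seg 3 [144°–275.2°] dwell: s stays 49.0000
seg 4 [275.2°–360°] uniform, h=11: θ=352.5° here. β=77.3, B=84.8. 11·77.3/84.8 = 10.0271 → s = 59.0271
radial distance = base radius + s = 26 + 59.0271 = 85.0271

85.0271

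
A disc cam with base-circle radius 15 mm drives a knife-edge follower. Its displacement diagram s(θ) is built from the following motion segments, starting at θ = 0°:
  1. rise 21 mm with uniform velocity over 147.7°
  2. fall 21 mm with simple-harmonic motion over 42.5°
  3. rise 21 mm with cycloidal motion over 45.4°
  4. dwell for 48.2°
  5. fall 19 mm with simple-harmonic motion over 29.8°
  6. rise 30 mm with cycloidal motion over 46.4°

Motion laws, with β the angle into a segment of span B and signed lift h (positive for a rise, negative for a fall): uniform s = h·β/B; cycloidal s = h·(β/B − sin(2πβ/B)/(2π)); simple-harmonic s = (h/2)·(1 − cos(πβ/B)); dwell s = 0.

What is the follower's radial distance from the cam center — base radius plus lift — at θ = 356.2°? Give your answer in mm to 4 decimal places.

seg 1 [0°–147.7°] uniform, h=21: full span → s += 21 → s = 21.0000
seg 2 [147.7°–190.2°] simple-harmonic, h=-21: full span → s += -21 → s = 0.0000
seg 3 [190.2°–235.6°] cycloidal, h=21: full span → s += 21 → s = 21.0000
seg 4 [235.6°–283.8°] dwell: s stays 21.0000
seg 5 [283.8°–313.6°] simple-harmonic, h=-19: full span → s += -19 → s = 2.0000
seg 6 [313.6°–360°] cycloidal, h=30: θ=356.2° here. β=42.6, B=46.4. 30·(0.9181 − sin(2π·0.9181)/(2π)) = 29.8930 → s = 31.8930
radial distance = base radius + s = 15 + 31.8930 = 46.8930

46.8930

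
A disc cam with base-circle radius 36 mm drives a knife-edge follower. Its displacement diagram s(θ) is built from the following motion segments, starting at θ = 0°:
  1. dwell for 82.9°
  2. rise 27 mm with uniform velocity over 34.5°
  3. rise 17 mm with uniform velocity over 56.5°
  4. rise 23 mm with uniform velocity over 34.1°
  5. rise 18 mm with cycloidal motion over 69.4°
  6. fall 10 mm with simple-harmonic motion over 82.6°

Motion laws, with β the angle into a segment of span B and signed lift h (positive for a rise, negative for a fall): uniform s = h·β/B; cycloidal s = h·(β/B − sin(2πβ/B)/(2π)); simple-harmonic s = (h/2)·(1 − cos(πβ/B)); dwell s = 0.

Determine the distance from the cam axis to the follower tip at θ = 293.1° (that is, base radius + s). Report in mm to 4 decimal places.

seg 1 [0°–82.9°] dwell: s stays 0.0000
seg 2 [82.9°–117.4°] uniform, h=27: full span → s += 27 → s = 27.0000
seg 3 [117.4°–173.9°] uniform, h=17: full span → s += 17 → s = 44.0000
seg 4 [173.9°–208°] uniform, h=23: full span → s += 23 → s = 67.0000
seg 5 [208°–277.4°] cycloidal, h=18: full span → s += 18 → s = 85.0000
seg 6 [277.4°–360°] simple-harmonic, h=-10: θ=293.1° here. β=15.7, B=82.6. -10/2·(1 − cos(π·0.1901)) = -0.8652 → s = 84.1348
radial distance = base radius + s = 36 + 84.1348 = 120.1348

120.1348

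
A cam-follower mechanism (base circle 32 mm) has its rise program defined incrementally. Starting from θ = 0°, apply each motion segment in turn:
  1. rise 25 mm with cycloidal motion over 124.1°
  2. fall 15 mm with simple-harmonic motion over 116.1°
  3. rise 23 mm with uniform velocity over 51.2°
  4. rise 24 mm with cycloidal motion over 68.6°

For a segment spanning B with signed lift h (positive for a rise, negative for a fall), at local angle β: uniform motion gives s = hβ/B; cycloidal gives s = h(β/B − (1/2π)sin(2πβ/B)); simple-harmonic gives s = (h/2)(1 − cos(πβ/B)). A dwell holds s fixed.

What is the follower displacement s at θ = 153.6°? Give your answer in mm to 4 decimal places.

seg 1 [0°–124.1°] cycloidal, h=25: full span → s += 25 → s = 25.0000
seg 2 [124.1°–240.2°] simple-harmonic, h=-15: θ=153.6° here. β=29.5, B=116.1. -15/2·(1 − cos(π·0.2541)) = -2.2653 → s = 22.7347

22.7347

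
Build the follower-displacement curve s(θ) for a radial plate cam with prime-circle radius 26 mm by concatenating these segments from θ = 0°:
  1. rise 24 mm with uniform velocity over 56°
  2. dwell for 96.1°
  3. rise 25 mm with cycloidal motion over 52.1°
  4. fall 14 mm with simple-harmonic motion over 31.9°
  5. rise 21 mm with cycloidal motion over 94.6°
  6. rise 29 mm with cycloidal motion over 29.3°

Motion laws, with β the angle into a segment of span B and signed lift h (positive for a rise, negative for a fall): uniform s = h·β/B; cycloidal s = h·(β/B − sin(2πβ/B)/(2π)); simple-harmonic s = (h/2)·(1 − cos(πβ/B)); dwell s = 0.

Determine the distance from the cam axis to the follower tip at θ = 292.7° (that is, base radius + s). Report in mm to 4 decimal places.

seg 1 [0°–56°] uniform, h=24: full span → s += 24 → s = 24.0000
seg 2 [56°–152.1°] dwell: s stays 24.0000
seg 3 [152.1°–204.2°] cycloidal, h=25: full span → s += 25 → s = 49.0000
seg 4 [204.2°–236.1°] simple-harmonic, h=-14: full span → s += -14 → s = 35.0000
seg 5 [236.1°–330.7°] cycloidal, h=21: θ=292.7° here. β=56.6, B=94.6. 21·(0.5983 − sin(2π·0.5983)/(2π)) = 14.5002 → s = 49.5002
radial distance = base radius + s = 26 + 49.5002 = 75.5002

75.5002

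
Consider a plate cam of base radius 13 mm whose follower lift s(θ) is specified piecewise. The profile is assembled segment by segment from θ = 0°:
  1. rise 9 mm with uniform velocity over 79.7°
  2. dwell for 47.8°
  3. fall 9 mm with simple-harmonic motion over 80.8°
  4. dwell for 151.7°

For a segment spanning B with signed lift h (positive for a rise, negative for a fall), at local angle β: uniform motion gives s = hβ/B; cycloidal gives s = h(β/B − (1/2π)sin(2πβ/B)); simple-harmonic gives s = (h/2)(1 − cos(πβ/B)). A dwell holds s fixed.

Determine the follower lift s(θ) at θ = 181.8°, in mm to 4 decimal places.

seg 1 [0°–79.7°] uniform, h=9: full span → s += 9 → s = 9.0000
seg 2 [79.7°–127.5°] dwell: s stays 9.0000
seg 3 [127.5°–208.3°] simple-harmonic, h=-9: θ=181.8° here. β=54.3, B=80.8. -9/2·(1 − cos(π·0.6720)) = -6.8153 → s = 2.1847

2.1847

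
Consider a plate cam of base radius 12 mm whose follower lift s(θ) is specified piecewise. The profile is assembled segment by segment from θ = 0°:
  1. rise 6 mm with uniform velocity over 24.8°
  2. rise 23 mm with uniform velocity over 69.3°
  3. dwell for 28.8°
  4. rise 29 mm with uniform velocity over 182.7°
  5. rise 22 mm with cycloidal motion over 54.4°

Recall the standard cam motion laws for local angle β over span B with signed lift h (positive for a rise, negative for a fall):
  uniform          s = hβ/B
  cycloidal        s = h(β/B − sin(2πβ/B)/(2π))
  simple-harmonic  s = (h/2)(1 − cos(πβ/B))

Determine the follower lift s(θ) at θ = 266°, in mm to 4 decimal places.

seg 1 [0°–24.8°] uniform, h=6: full span → s += 6 → s = 6.0000
seg 2 [24.8°–94.1°] uniform, h=23: full span → s += 23 → s = 29.0000
seg 3 [94.1°–122.9°] dwell: s stays 29.0000
seg 4 [122.9°–305.6°] uniform, h=29: θ=266° here. β=143.1, B=182.7. 29·143.1/182.7 = 22.7143 → s = 51.7143

51.7143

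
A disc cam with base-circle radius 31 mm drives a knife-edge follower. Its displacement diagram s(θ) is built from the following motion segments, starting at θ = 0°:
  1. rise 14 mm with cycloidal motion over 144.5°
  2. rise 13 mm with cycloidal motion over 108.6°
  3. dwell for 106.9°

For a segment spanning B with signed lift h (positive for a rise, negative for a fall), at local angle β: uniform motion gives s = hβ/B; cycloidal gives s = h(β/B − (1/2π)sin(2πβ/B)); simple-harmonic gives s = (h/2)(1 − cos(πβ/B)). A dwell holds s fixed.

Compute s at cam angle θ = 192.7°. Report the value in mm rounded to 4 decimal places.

seg 1 [0°–144.5°] cycloidal, h=14: full span → s += 14 → s = 14.0000
seg 2 [144.5°–253.1°] cycloidal, h=13: θ=192.7° here. β=48.2, B=108.6. 13·(0.4438 − sin(2π·0.4438)/(2π)) = 5.0547 → s = 19.0547

19.0547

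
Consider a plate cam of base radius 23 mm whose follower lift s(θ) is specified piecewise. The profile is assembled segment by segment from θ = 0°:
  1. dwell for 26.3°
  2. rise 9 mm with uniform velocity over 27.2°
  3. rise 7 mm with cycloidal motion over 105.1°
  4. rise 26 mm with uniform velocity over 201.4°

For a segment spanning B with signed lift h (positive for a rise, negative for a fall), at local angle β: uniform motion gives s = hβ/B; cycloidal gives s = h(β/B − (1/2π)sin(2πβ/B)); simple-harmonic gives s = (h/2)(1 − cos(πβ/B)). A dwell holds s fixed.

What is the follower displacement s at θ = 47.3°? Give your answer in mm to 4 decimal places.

seg 1 [0°–26.3°] dwell: s stays 0.0000
seg 2 [26.3°–53.5°] uniform, h=9: θ=47.3° here. β=21, B=27.2. 9·21/27.2 = 6.9485 → s = 6.9485

6.9485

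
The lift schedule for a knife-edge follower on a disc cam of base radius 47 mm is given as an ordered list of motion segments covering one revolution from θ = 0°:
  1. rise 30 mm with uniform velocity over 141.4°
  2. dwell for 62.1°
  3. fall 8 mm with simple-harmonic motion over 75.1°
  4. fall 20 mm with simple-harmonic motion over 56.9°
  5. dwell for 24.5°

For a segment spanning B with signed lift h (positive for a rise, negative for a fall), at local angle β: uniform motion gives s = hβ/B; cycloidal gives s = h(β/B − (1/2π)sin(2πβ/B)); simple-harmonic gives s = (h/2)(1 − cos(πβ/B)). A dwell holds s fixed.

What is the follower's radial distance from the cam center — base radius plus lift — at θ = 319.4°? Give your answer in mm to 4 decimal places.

seg 1 [0°–141.4°] uniform, h=30: full span → s += 30 → s = 30.0000
seg 2 [141.4°–203.5°] dwell: s stays 30.0000
seg 3 [203.5°–278.6°] simple-harmonic, h=-8: full span → s += -8 → s = 22.0000
seg 4 [278.6°–335.5°] simple-harmonic, h=-20: θ=319.4° here. β=40.8, B=56.9. -20/2·(1 − cos(π·0.7170)) = -16.3025 → s = 5.6975
radial distance = base radius + s = 47 + 5.6975 = 52.6975

52.6975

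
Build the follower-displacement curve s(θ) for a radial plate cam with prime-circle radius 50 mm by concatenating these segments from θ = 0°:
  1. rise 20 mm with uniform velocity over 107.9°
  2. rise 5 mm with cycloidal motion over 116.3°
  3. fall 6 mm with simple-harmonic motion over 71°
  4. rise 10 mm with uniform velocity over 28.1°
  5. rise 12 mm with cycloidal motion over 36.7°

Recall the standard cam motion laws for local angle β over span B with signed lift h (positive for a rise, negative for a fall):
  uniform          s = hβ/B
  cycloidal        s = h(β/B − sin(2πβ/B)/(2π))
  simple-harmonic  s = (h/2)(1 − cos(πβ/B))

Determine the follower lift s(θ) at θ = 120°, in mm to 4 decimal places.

seg 1 [0°–107.9°] uniform, h=20: full span → s += 20 → s = 20.0000
seg 2 [107.9°–224.2°] cycloidal, h=5: θ=120° here. β=12.1, B=116.3. 5·(0.1040 − sin(2π·0.1040)/(2π)) = 0.0363 → s = 20.0363

20.0363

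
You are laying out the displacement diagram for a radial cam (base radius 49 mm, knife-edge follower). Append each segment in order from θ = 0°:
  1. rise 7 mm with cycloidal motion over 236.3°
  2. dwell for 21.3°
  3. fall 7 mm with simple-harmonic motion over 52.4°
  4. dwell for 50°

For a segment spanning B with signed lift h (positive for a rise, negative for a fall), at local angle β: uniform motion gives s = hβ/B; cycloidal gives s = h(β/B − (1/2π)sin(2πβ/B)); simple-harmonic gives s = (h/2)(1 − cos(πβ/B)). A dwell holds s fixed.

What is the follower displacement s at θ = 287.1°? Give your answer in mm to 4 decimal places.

seg 1 [0°–236.3°] cycloidal, h=7: full span → s += 7 → s = 7.0000
seg 2 [236.3°–257.6°] dwell: s stays 7.0000
seg 3 [257.6°–310°] simple-harmonic, h=-7: θ=287.1° here. β=29.5, B=52.4. -7/2·(1 − cos(π·0.5630)) = -4.1880 → s = 2.8120

2.8120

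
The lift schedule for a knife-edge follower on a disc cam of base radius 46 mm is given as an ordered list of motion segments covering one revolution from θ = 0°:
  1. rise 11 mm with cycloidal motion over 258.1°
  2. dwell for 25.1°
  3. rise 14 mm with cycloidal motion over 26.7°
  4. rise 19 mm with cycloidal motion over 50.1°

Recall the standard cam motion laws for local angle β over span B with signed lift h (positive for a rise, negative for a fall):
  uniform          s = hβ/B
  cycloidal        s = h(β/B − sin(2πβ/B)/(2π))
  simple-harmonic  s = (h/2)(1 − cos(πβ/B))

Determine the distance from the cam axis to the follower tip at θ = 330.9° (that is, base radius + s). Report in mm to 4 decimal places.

seg 1 [0°–258.1°] cycloidal, h=11: full span → s += 11 → s = 11.0000
seg 2 [258.1°–283.2°] dwell: s stays 11.0000
seg 3 [283.2°–309.9°] cycloidal, h=14: full span → s += 14 → s = 25.0000
seg 4 [309.9°–360°] cycloidal, h=19: θ=330.9° here. β=21, B=50.1. 19·(0.4192 − sin(2π·0.4192)/(2π)) = 6.4933 → s = 31.4933
radial distance = base radius + s = 46 + 31.4933 = 77.4933

77.4933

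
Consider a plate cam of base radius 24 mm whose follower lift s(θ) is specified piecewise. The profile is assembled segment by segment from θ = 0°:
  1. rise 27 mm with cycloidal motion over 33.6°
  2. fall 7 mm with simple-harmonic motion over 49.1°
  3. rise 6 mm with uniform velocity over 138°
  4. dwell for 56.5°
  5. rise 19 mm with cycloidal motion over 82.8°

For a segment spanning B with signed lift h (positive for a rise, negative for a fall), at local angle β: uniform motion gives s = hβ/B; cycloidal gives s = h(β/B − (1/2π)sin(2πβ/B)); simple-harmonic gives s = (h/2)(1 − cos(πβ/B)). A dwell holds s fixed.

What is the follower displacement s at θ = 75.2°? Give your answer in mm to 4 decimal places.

seg 1 [0°–33.6°] cycloidal, h=27: full span → s += 27 → s = 27.0000
seg 2 [33.6°–82.7°] simple-harmonic, h=-7: θ=75.2° here. β=41.6, B=49.1. -7/2·(1 − cos(π·0.8473)) = -6.6047 → s = 20.3953

20.3953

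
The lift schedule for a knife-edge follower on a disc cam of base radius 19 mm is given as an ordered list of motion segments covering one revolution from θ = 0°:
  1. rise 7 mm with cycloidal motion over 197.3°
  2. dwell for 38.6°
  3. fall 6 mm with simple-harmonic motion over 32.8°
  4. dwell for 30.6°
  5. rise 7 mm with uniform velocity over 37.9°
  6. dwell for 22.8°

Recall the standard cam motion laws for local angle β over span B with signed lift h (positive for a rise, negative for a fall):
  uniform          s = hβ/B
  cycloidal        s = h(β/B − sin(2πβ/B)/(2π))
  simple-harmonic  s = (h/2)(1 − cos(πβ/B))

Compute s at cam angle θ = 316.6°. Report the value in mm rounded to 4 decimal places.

seg 1 [0°–197.3°] cycloidal, h=7: full span → s += 7 → s = 7.0000
seg 2 [197.3°–235.9°] dwell: s stays 7.0000
seg 3 [235.9°–268.7°] simple-harmonic, h=-6: full span → s += -6 → s = 1.0000
seg 4 [268.7°–299.3°] dwell: s stays 1.0000
seg 5 [299.3°–337.2°] uniform, h=7: θ=316.6° here. β=17.3, B=37.9. 7·17.3/37.9 = 3.1953 → s = 4.1953

4.1953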